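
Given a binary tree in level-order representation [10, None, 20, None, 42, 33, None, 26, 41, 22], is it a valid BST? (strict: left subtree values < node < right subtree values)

Level-order array: [10, None, 20, None, 42, 33, None, 26, 41, 22]
Validate using subtree bounds (lo, hi): at each node, require lo < value < hi,
then recurse left with hi=value and right with lo=value.
Preorder trace (stopping at first violation):
  at node 10 with bounds (-inf, +inf): OK
  at node 20 with bounds (10, +inf): OK
  at node 42 with bounds (20, +inf): OK
  at node 33 with bounds (20, 42): OK
  at node 26 with bounds (20, 33): OK
  at node 22 with bounds (20, 26): OK
  at node 41 with bounds (33, 42): OK
No violation found at any node.
Result: Valid BST


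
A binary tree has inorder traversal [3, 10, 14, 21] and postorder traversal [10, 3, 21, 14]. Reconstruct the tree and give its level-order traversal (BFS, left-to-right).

Inorder:   [3, 10, 14, 21]
Postorder: [10, 3, 21, 14]
Algorithm: postorder visits root last, so walk postorder right-to-left;
each value is the root of the current inorder slice — split it at that
value, recurse on the right subtree first, then the left.
Recursive splits:
  root=14; inorder splits into left=[3, 10], right=[21]
  root=21; inorder splits into left=[], right=[]
  root=3; inorder splits into left=[], right=[10]
  root=10; inorder splits into left=[], right=[]
Reconstructed level-order: [14, 3, 21, 10]


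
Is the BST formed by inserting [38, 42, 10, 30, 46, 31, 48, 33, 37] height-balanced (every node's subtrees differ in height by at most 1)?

Tree (level-order array): [38, 10, 42, None, 30, None, 46, None, 31, None, 48, None, 33, None, None, None, 37]
Definition: a tree is height-balanced if, at every node, |h(left) - h(right)| <= 1 (empty subtree has height -1).
Bottom-up per-node check:
  node 37: h_left=-1, h_right=-1, diff=0 [OK], height=0
  node 33: h_left=-1, h_right=0, diff=1 [OK], height=1
  node 31: h_left=-1, h_right=1, diff=2 [FAIL (|-1-1|=2 > 1)], height=2
  node 30: h_left=-1, h_right=2, diff=3 [FAIL (|-1-2|=3 > 1)], height=3
  node 10: h_left=-1, h_right=3, diff=4 [FAIL (|-1-3|=4 > 1)], height=4
  node 48: h_left=-1, h_right=-1, diff=0 [OK], height=0
  node 46: h_left=-1, h_right=0, diff=1 [OK], height=1
  node 42: h_left=-1, h_right=1, diff=2 [FAIL (|-1-1|=2 > 1)], height=2
  node 38: h_left=4, h_right=2, diff=2 [FAIL (|4-2|=2 > 1)], height=5
Node 31 violates the condition: |-1 - 1| = 2 > 1.
Result: Not balanced


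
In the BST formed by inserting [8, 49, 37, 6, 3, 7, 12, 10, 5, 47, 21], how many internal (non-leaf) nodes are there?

Tree built from: [8, 49, 37, 6, 3, 7, 12, 10, 5, 47, 21]
Tree (level-order array): [8, 6, 49, 3, 7, 37, None, None, 5, None, None, 12, 47, None, None, 10, 21]
Rule: An internal node has at least one child.
Per-node child counts:
  node 8: 2 child(ren)
  node 6: 2 child(ren)
  node 3: 1 child(ren)
  node 5: 0 child(ren)
  node 7: 0 child(ren)
  node 49: 1 child(ren)
  node 37: 2 child(ren)
  node 12: 2 child(ren)
  node 10: 0 child(ren)
  node 21: 0 child(ren)
  node 47: 0 child(ren)
Matching nodes: [8, 6, 3, 49, 37, 12]
Count of internal (non-leaf) nodes: 6


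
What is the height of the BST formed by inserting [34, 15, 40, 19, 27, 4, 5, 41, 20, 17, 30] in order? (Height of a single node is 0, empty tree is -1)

Insertion order: [34, 15, 40, 19, 27, 4, 5, 41, 20, 17, 30]
Tree (level-order array): [34, 15, 40, 4, 19, None, 41, None, 5, 17, 27, None, None, None, None, None, None, 20, 30]
Compute height bottom-up (empty subtree = -1):
  height(5) = 1 + max(-1, -1) = 0
  height(4) = 1 + max(-1, 0) = 1
  height(17) = 1 + max(-1, -1) = 0
  height(20) = 1 + max(-1, -1) = 0
  height(30) = 1 + max(-1, -1) = 0
  height(27) = 1 + max(0, 0) = 1
  height(19) = 1 + max(0, 1) = 2
  height(15) = 1 + max(1, 2) = 3
  height(41) = 1 + max(-1, -1) = 0
  height(40) = 1 + max(-1, 0) = 1
  height(34) = 1 + max(3, 1) = 4
Height = 4


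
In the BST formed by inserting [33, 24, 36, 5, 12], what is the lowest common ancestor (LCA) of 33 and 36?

Tree insertion order: [33, 24, 36, 5, 12]
Tree (level-order array): [33, 24, 36, 5, None, None, None, None, 12]
In a BST, the LCA of p=33, q=36 is the first node v on the
root-to-leaf path with p <= v <= q (go left if both < v, right if both > v).
Walk from root:
  at 33: 33 <= 33 <= 36, this is the LCA
LCA = 33


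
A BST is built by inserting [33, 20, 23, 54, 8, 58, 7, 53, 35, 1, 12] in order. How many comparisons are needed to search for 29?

Search path for 29: 33 -> 20 -> 23
Found: False
Comparisons: 3


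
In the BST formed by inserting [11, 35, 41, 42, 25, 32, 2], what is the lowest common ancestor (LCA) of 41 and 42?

Tree insertion order: [11, 35, 41, 42, 25, 32, 2]
Tree (level-order array): [11, 2, 35, None, None, 25, 41, None, 32, None, 42]
In a BST, the LCA of p=41, q=42 is the first node v on the
root-to-leaf path with p <= v <= q (go left if both < v, right if both > v).
Walk from root:
  at 11: both 41 and 42 > 11, go right
  at 35: both 41 and 42 > 35, go right
  at 41: 41 <= 41 <= 42, this is the LCA
LCA = 41


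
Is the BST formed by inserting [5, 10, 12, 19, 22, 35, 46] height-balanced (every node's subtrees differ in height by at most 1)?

Tree (level-order array): [5, None, 10, None, 12, None, 19, None, 22, None, 35, None, 46]
Definition: a tree is height-balanced if, at every node, |h(left) - h(right)| <= 1 (empty subtree has height -1).
Bottom-up per-node check:
  node 46: h_left=-1, h_right=-1, diff=0 [OK], height=0
  node 35: h_left=-1, h_right=0, diff=1 [OK], height=1
  node 22: h_left=-1, h_right=1, diff=2 [FAIL (|-1-1|=2 > 1)], height=2
  node 19: h_left=-1, h_right=2, diff=3 [FAIL (|-1-2|=3 > 1)], height=3
  node 12: h_left=-1, h_right=3, diff=4 [FAIL (|-1-3|=4 > 1)], height=4
  node 10: h_left=-1, h_right=4, diff=5 [FAIL (|-1-4|=5 > 1)], height=5
  node 5: h_left=-1, h_right=5, diff=6 [FAIL (|-1-5|=6 > 1)], height=6
Node 22 violates the condition: |-1 - 1| = 2 > 1.
Result: Not balanced


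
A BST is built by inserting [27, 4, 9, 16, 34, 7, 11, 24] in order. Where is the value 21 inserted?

Starting tree (level order): [27, 4, 34, None, 9, None, None, 7, 16, None, None, 11, 24]
Insertion path: 27 -> 4 -> 9 -> 16 -> 24
Result: insert 21 as left child of 24
Final tree (level order): [27, 4, 34, None, 9, None, None, 7, 16, None, None, 11, 24, None, None, 21]


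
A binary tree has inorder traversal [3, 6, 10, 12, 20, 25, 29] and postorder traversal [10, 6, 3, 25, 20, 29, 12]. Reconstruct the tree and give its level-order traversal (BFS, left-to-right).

Inorder:   [3, 6, 10, 12, 20, 25, 29]
Postorder: [10, 6, 3, 25, 20, 29, 12]
Algorithm: postorder visits root last, so walk postorder right-to-left;
each value is the root of the current inorder slice — split it at that
value, recurse on the right subtree first, then the left.
Recursive splits:
  root=12; inorder splits into left=[3, 6, 10], right=[20, 25, 29]
  root=29; inorder splits into left=[20, 25], right=[]
  root=20; inorder splits into left=[], right=[25]
  root=25; inorder splits into left=[], right=[]
  root=3; inorder splits into left=[], right=[6, 10]
  root=6; inorder splits into left=[], right=[10]
  root=10; inorder splits into left=[], right=[]
Reconstructed level-order: [12, 3, 29, 6, 20, 10, 25]


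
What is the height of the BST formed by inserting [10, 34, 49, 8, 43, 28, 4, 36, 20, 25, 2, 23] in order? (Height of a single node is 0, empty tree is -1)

Insertion order: [10, 34, 49, 8, 43, 28, 4, 36, 20, 25, 2, 23]
Tree (level-order array): [10, 8, 34, 4, None, 28, 49, 2, None, 20, None, 43, None, None, None, None, 25, 36, None, 23]
Compute height bottom-up (empty subtree = -1):
  height(2) = 1 + max(-1, -1) = 0
  height(4) = 1 + max(0, -1) = 1
  height(8) = 1 + max(1, -1) = 2
  height(23) = 1 + max(-1, -1) = 0
  height(25) = 1 + max(0, -1) = 1
  height(20) = 1 + max(-1, 1) = 2
  height(28) = 1 + max(2, -1) = 3
  height(36) = 1 + max(-1, -1) = 0
  height(43) = 1 + max(0, -1) = 1
  height(49) = 1 + max(1, -1) = 2
  height(34) = 1 + max(3, 2) = 4
  height(10) = 1 + max(2, 4) = 5
Height = 5


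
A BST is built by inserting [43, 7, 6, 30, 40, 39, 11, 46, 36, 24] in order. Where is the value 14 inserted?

Starting tree (level order): [43, 7, 46, 6, 30, None, None, None, None, 11, 40, None, 24, 39, None, None, None, 36]
Insertion path: 43 -> 7 -> 30 -> 11 -> 24
Result: insert 14 as left child of 24
Final tree (level order): [43, 7, 46, 6, 30, None, None, None, None, 11, 40, None, 24, 39, None, 14, None, 36]


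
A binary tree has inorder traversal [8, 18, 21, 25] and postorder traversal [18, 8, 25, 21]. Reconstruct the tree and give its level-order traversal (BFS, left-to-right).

Inorder:   [8, 18, 21, 25]
Postorder: [18, 8, 25, 21]
Algorithm: postorder visits root last, so walk postorder right-to-left;
each value is the root of the current inorder slice — split it at that
value, recurse on the right subtree first, then the left.
Recursive splits:
  root=21; inorder splits into left=[8, 18], right=[25]
  root=25; inorder splits into left=[], right=[]
  root=8; inorder splits into left=[], right=[18]
  root=18; inorder splits into left=[], right=[]
Reconstructed level-order: [21, 8, 25, 18]


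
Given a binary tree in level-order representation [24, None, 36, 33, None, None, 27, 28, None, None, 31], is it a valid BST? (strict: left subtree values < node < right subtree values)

Level-order array: [24, None, 36, 33, None, None, 27, 28, None, None, 31]
Validate using subtree bounds (lo, hi): at each node, require lo < value < hi,
then recurse left with hi=value and right with lo=value.
Preorder trace (stopping at first violation):
  at node 24 with bounds (-inf, +inf): OK
  at node 36 with bounds (24, +inf): OK
  at node 33 with bounds (24, 36): OK
  at node 27 with bounds (33, 36): VIOLATION
Node 27 violates its bound: not (33 < 27 < 36).
Result: Not a valid BST


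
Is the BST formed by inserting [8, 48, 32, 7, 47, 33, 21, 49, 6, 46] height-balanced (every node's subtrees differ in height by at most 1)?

Tree (level-order array): [8, 7, 48, 6, None, 32, 49, None, None, 21, 47, None, None, None, None, 33, None, None, 46]
Definition: a tree is height-balanced if, at every node, |h(left) - h(right)| <= 1 (empty subtree has height -1).
Bottom-up per-node check:
  node 6: h_left=-1, h_right=-1, diff=0 [OK], height=0
  node 7: h_left=0, h_right=-1, diff=1 [OK], height=1
  node 21: h_left=-1, h_right=-1, diff=0 [OK], height=0
  node 46: h_left=-1, h_right=-1, diff=0 [OK], height=0
  node 33: h_left=-1, h_right=0, diff=1 [OK], height=1
  node 47: h_left=1, h_right=-1, diff=2 [FAIL (|1--1|=2 > 1)], height=2
  node 32: h_left=0, h_right=2, diff=2 [FAIL (|0-2|=2 > 1)], height=3
  node 49: h_left=-1, h_right=-1, diff=0 [OK], height=0
  node 48: h_left=3, h_right=0, diff=3 [FAIL (|3-0|=3 > 1)], height=4
  node 8: h_left=1, h_right=4, diff=3 [FAIL (|1-4|=3 > 1)], height=5
Node 47 violates the condition: |1 - -1| = 2 > 1.
Result: Not balanced


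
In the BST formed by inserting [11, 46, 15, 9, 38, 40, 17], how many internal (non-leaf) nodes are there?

Tree built from: [11, 46, 15, 9, 38, 40, 17]
Tree (level-order array): [11, 9, 46, None, None, 15, None, None, 38, 17, 40]
Rule: An internal node has at least one child.
Per-node child counts:
  node 11: 2 child(ren)
  node 9: 0 child(ren)
  node 46: 1 child(ren)
  node 15: 1 child(ren)
  node 38: 2 child(ren)
  node 17: 0 child(ren)
  node 40: 0 child(ren)
Matching nodes: [11, 46, 15, 38]
Count of internal (non-leaf) nodes: 4


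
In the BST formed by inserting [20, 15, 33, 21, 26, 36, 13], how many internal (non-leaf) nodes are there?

Tree built from: [20, 15, 33, 21, 26, 36, 13]
Tree (level-order array): [20, 15, 33, 13, None, 21, 36, None, None, None, 26]
Rule: An internal node has at least one child.
Per-node child counts:
  node 20: 2 child(ren)
  node 15: 1 child(ren)
  node 13: 0 child(ren)
  node 33: 2 child(ren)
  node 21: 1 child(ren)
  node 26: 0 child(ren)
  node 36: 0 child(ren)
Matching nodes: [20, 15, 33, 21]
Count of internal (non-leaf) nodes: 4


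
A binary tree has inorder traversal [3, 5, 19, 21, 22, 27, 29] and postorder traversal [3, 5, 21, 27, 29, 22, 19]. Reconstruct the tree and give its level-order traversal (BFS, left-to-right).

Inorder:   [3, 5, 19, 21, 22, 27, 29]
Postorder: [3, 5, 21, 27, 29, 22, 19]
Algorithm: postorder visits root last, so walk postorder right-to-left;
each value is the root of the current inorder slice — split it at that
value, recurse on the right subtree first, then the left.
Recursive splits:
  root=19; inorder splits into left=[3, 5], right=[21, 22, 27, 29]
  root=22; inorder splits into left=[21], right=[27, 29]
  root=29; inorder splits into left=[27], right=[]
  root=27; inorder splits into left=[], right=[]
  root=21; inorder splits into left=[], right=[]
  root=5; inorder splits into left=[3], right=[]
  root=3; inorder splits into left=[], right=[]
Reconstructed level-order: [19, 5, 22, 3, 21, 29, 27]


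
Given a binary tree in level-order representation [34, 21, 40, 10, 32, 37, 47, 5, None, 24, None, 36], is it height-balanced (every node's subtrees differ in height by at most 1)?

Tree (level-order array): [34, 21, 40, 10, 32, 37, 47, 5, None, 24, None, 36]
Definition: a tree is height-balanced if, at every node, |h(left) - h(right)| <= 1 (empty subtree has height -1).
Bottom-up per-node check:
  node 5: h_left=-1, h_right=-1, diff=0 [OK], height=0
  node 10: h_left=0, h_right=-1, diff=1 [OK], height=1
  node 24: h_left=-1, h_right=-1, diff=0 [OK], height=0
  node 32: h_left=0, h_right=-1, diff=1 [OK], height=1
  node 21: h_left=1, h_right=1, diff=0 [OK], height=2
  node 36: h_left=-1, h_right=-1, diff=0 [OK], height=0
  node 37: h_left=0, h_right=-1, diff=1 [OK], height=1
  node 47: h_left=-1, h_right=-1, diff=0 [OK], height=0
  node 40: h_left=1, h_right=0, diff=1 [OK], height=2
  node 34: h_left=2, h_right=2, diff=0 [OK], height=3
All nodes satisfy the balance condition.
Result: Balanced


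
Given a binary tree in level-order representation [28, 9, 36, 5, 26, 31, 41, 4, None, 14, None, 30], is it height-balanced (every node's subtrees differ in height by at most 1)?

Tree (level-order array): [28, 9, 36, 5, 26, 31, 41, 4, None, 14, None, 30]
Definition: a tree is height-balanced if, at every node, |h(left) - h(right)| <= 1 (empty subtree has height -1).
Bottom-up per-node check:
  node 4: h_left=-1, h_right=-1, diff=0 [OK], height=0
  node 5: h_left=0, h_right=-1, diff=1 [OK], height=1
  node 14: h_left=-1, h_right=-1, diff=0 [OK], height=0
  node 26: h_left=0, h_right=-1, diff=1 [OK], height=1
  node 9: h_left=1, h_right=1, diff=0 [OK], height=2
  node 30: h_left=-1, h_right=-1, diff=0 [OK], height=0
  node 31: h_left=0, h_right=-1, diff=1 [OK], height=1
  node 41: h_left=-1, h_right=-1, diff=0 [OK], height=0
  node 36: h_left=1, h_right=0, diff=1 [OK], height=2
  node 28: h_left=2, h_right=2, diff=0 [OK], height=3
All nodes satisfy the balance condition.
Result: Balanced


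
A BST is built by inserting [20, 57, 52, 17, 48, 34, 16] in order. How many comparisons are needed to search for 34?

Search path for 34: 20 -> 57 -> 52 -> 48 -> 34
Found: True
Comparisons: 5


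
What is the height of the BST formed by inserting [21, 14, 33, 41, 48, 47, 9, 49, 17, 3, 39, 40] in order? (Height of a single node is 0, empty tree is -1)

Insertion order: [21, 14, 33, 41, 48, 47, 9, 49, 17, 3, 39, 40]
Tree (level-order array): [21, 14, 33, 9, 17, None, 41, 3, None, None, None, 39, 48, None, None, None, 40, 47, 49]
Compute height bottom-up (empty subtree = -1):
  height(3) = 1 + max(-1, -1) = 0
  height(9) = 1 + max(0, -1) = 1
  height(17) = 1 + max(-1, -1) = 0
  height(14) = 1 + max(1, 0) = 2
  height(40) = 1 + max(-1, -1) = 0
  height(39) = 1 + max(-1, 0) = 1
  height(47) = 1 + max(-1, -1) = 0
  height(49) = 1 + max(-1, -1) = 0
  height(48) = 1 + max(0, 0) = 1
  height(41) = 1 + max(1, 1) = 2
  height(33) = 1 + max(-1, 2) = 3
  height(21) = 1 + max(2, 3) = 4
Height = 4


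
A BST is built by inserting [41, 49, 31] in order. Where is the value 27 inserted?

Starting tree (level order): [41, 31, 49]
Insertion path: 41 -> 31
Result: insert 27 as left child of 31
Final tree (level order): [41, 31, 49, 27]


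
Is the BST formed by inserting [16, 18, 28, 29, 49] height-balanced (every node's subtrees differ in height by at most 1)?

Tree (level-order array): [16, None, 18, None, 28, None, 29, None, 49]
Definition: a tree is height-balanced if, at every node, |h(left) - h(right)| <= 1 (empty subtree has height -1).
Bottom-up per-node check:
  node 49: h_left=-1, h_right=-1, diff=0 [OK], height=0
  node 29: h_left=-1, h_right=0, diff=1 [OK], height=1
  node 28: h_left=-1, h_right=1, diff=2 [FAIL (|-1-1|=2 > 1)], height=2
  node 18: h_left=-1, h_right=2, diff=3 [FAIL (|-1-2|=3 > 1)], height=3
  node 16: h_left=-1, h_right=3, diff=4 [FAIL (|-1-3|=4 > 1)], height=4
Node 28 violates the condition: |-1 - 1| = 2 > 1.
Result: Not balanced


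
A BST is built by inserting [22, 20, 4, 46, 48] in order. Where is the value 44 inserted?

Starting tree (level order): [22, 20, 46, 4, None, None, 48]
Insertion path: 22 -> 46
Result: insert 44 as left child of 46
Final tree (level order): [22, 20, 46, 4, None, 44, 48]


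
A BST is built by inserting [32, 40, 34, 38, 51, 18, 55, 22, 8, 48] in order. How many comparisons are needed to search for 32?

Search path for 32: 32
Found: True
Comparisons: 1


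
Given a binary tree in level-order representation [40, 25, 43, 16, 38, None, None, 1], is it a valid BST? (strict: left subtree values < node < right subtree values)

Level-order array: [40, 25, 43, 16, 38, None, None, 1]
Validate using subtree bounds (lo, hi): at each node, require lo < value < hi,
then recurse left with hi=value and right with lo=value.
Preorder trace (stopping at first violation):
  at node 40 with bounds (-inf, +inf): OK
  at node 25 with bounds (-inf, 40): OK
  at node 16 with bounds (-inf, 25): OK
  at node 1 with bounds (-inf, 16): OK
  at node 38 with bounds (25, 40): OK
  at node 43 with bounds (40, +inf): OK
No violation found at any node.
Result: Valid BST


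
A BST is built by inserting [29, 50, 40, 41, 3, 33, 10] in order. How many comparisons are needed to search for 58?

Search path for 58: 29 -> 50
Found: False
Comparisons: 2


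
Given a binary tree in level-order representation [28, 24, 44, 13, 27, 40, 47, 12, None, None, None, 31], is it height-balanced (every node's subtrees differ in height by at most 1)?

Tree (level-order array): [28, 24, 44, 13, 27, 40, 47, 12, None, None, None, 31]
Definition: a tree is height-balanced if, at every node, |h(left) - h(right)| <= 1 (empty subtree has height -1).
Bottom-up per-node check:
  node 12: h_left=-1, h_right=-1, diff=0 [OK], height=0
  node 13: h_left=0, h_right=-1, diff=1 [OK], height=1
  node 27: h_left=-1, h_right=-1, diff=0 [OK], height=0
  node 24: h_left=1, h_right=0, diff=1 [OK], height=2
  node 31: h_left=-1, h_right=-1, diff=0 [OK], height=0
  node 40: h_left=0, h_right=-1, diff=1 [OK], height=1
  node 47: h_left=-1, h_right=-1, diff=0 [OK], height=0
  node 44: h_left=1, h_right=0, diff=1 [OK], height=2
  node 28: h_left=2, h_right=2, diff=0 [OK], height=3
All nodes satisfy the balance condition.
Result: Balanced


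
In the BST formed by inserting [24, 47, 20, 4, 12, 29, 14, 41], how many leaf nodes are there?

Tree built from: [24, 47, 20, 4, 12, 29, 14, 41]
Tree (level-order array): [24, 20, 47, 4, None, 29, None, None, 12, None, 41, None, 14]
Rule: A leaf has 0 children.
Per-node child counts:
  node 24: 2 child(ren)
  node 20: 1 child(ren)
  node 4: 1 child(ren)
  node 12: 1 child(ren)
  node 14: 0 child(ren)
  node 47: 1 child(ren)
  node 29: 1 child(ren)
  node 41: 0 child(ren)
Matching nodes: [14, 41]
Count of leaf nodes: 2


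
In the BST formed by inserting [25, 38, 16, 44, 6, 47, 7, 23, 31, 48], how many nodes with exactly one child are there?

Tree built from: [25, 38, 16, 44, 6, 47, 7, 23, 31, 48]
Tree (level-order array): [25, 16, 38, 6, 23, 31, 44, None, 7, None, None, None, None, None, 47, None, None, None, 48]
Rule: These are nodes with exactly 1 non-null child.
Per-node child counts:
  node 25: 2 child(ren)
  node 16: 2 child(ren)
  node 6: 1 child(ren)
  node 7: 0 child(ren)
  node 23: 0 child(ren)
  node 38: 2 child(ren)
  node 31: 0 child(ren)
  node 44: 1 child(ren)
  node 47: 1 child(ren)
  node 48: 0 child(ren)
Matching nodes: [6, 44, 47]
Count of nodes with exactly one child: 3


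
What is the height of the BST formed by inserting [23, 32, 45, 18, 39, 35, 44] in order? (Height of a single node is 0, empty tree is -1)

Insertion order: [23, 32, 45, 18, 39, 35, 44]
Tree (level-order array): [23, 18, 32, None, None, None, 45, 39, None, 35, 44]
Compute height bottom-up (empty subtree = -1):
  height(18) = 1 + max(-1, -1) = 0
  height(35) = 1 + max(-1, -1) = 0
  height(44) = 1 + max(-1, -1) = 0
  height(39) = 1 + max(0, 0) = 1
  height(45) = 1 + max(1, -1) = 2
  height(32) = 1 + max(-1, 2) = 3
  height(23) = 1 + max(0, 3) = 4
Height = 4


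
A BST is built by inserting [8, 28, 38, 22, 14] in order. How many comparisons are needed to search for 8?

Search path for 8: 8
Found: True
Comparisons: 1


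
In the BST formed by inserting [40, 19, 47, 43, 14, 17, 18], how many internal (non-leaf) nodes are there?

Tree built from: [40, 19, 47, 43, 14, 17, 18]
Tree (level-order array): [40, 19, 47, 14, None, 43, None, None, 17, None, None, None, 18]
Rule: An internal node has at least one child.
Per-node child counts:
  node 40: 2 child(ren)
  node 19: 1 child(ren)
  node 14: 1 child(ren)
  node 17: 1 child(ren)
  node 18: 0 child(ren)
  node 47: 1 child(ren)
  node 43: 0 child(ren)
Matching nodes: [40, 19, 14, 17, 47]
Count of internal (non-leaf) nodes: 5


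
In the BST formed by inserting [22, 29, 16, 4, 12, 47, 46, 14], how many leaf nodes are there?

Tree built from: [22, 29, 16, 4, 12, 47, 46, 14]
Tree (level-order array): [22, 16, 29, 4, None, None, 47, None, 12, 46, None, None, 14]
Rule: A leaf has 0 children.
Per-node child counts:
  node 22: 2 child(ren)
  node 16: 1 child(ren)
  node 4: 1 child(ren)
  node 12: 1 child(ren)
  node 14: 0 child(ren)
  node 29: 1 child(ren)
  node 47: 1 child(ren)
  node 46: 0 child(ren)
Matching nodes: [14, 46]
Count of leaf nodes: 2


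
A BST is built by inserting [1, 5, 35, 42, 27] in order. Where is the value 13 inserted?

Starting tree (level order): [1, None, 5, None, 35, 27, 42]
Insertion path: 1 -> 5 -> 35 -> 27
Result: insert 13 as left child of 27
Final tree (level order): [1, None, 5, None, 35, 27, 42, 13]


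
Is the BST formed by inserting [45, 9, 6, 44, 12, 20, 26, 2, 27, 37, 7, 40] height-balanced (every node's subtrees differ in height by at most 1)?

Tree (level-order array): [45, 9, None, 6, 44, 2, 7, 12, None, None, None, None, None, None, 20, None, 26, None, 27, None, 37, None, 40]
Definition: a tree is height-balanced if, at every node, |h(left) - h(right)| <= 1 (empty subtree has height -1).
Bottom-up per-node check:
  node 2: h_left=-1, h_right=-1, diff=0 [OK], height=0
  node 7: h_left=-1, h_right=-1, diff=0 [OK], height=0
  node 6: h_left=0, h_right=0, diff=0 [OK], height=1
  node 40: h_left=-1, h_right=-1, diff=0 [OK], height=0
  node 37: h_left=-1, h_right=0, diff=1 [OK], height=1
  node 27: h_left=-1, h_right=1, diff=2 [FAIL (|-1-1|=2 > 1)], height=2
  node 26: h_left=-1, h_right=2, diff=3 [FAIL (|-1-2|=3 > 1)], height=3
  node 20: h_left=-1, h_right=3, diff=4 [FAIL (|-1-3|=4 > 1)], height=4
  node 12: h_left=-1, h_right=4, diff=5 [FAIL (|-1-4|=5 > 1)], height=5
  node 44: h_left=5, h_right=-1, diff=6 [FAIL (|5--1|=6 > 1)], height=6
  node 9: h_left=1, h_right=6, diff=5 [FAIL (|1-6|=5 > 1)], height=7
  node 45: h_left=7, h_right=-1, diff=8 [FAIL (|7--1|=8 > 1)], height=8
Node 27 violates the condition: |-1 - 1| = 2 > 1.
Result: Not balanced


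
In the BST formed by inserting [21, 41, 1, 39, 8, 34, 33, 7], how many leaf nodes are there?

Tree built from: [21, 41, 1, 39, 8, 34, 33, 7]
Tree (level-order array): [21, 1, 41, None, 8, 39, None, 7, None, 34, None, None, None, 33]
Rule: A leaf has 0 children.
Per-node child counts:
  node 21: 2 child(ren)
  node 1: 1 child(ren)
  node 8: 1 child(ren)
  node 7: 0 child(ren)
  node 41: 1 child(ren)
  node 39: 1 child(ren)
  node 34: 1 child(ren)
  node 33: 0 child(ren)
Matching nodes: [7, 33]
Count of leaf nodes: 2


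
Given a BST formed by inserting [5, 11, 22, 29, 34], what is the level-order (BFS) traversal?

Tree insertion order: [5, 11, 22, 29, 34]
Tree (level-order array): [5, None, 11, None, 22, None, 29, None, 34]
BFS from the root, enqueuing left then right child of each popped node:
  queue [5] -> pop 5, enqueue [11], visited so far: [5]
  queue [11] -> pop 11, enqueue [22], visited so far: [5, 11]
  queue [22] -> pop 22, enqueue [29], visited so far: [5, 11, 22]
  queue [29] -> pop 29, enqueue [34], visited so far: [5, 11, 22, 29]
  queue [34] -> pop 34, enqueue [none], visited so far: [5, 11, 22, 29, 34]
Result: [5, 11, 22, 29, 34]


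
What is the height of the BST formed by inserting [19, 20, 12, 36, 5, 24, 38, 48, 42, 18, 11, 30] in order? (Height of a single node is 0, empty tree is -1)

Insertion order: [19, 20, 12, 36, 5, 24, 38, 48, 42, 18, 11, 30]
Tree (level-order array): [19, 12, 20, 5, 18, None, 36, None, 11, None, None, 24, 38, None, None, None, 30, None, 48, None, None, 42]
Compute height bottom-up (empty subtree = -1):
  height(11) = 1 + max(-1, -1) = 0
  height(5) = 1 + max(-1, 0) = 1
  height(18) = 1 + max(-1, -1) = 0
  height(12) = 1 + max(1, 0) = 2
  height(30) = 1 + max(-1, -1) = 0
  height(24) = 1 + max(-1, 0) = 1
  height(42) = 1 + max(-1, -1) = 0
  height(48) = 1 + max(0, -1) = 1
  height(38) = 1 + max(-1, 1) = 2
  height(36) = 1 + max(1, 2) = 3
  height(20) = 1 + max(-1, 3) = 4
  height(19) = 1 + max(2, 4) = 5
Height = 5


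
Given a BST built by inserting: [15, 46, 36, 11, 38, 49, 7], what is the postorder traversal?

Tree insertion order: [15, 46, 36, 11, 38, 49, 7]
Tree (level-order array): [15, 11, 46, 7, None, 36, 49, None, None, None, 38]
Postorder traversal: [7, 11, 38, 36, 49, 46, 15]


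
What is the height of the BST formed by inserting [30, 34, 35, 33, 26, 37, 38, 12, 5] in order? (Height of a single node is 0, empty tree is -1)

Insertion order: [30, 34, 35, 33, 26, 37, 38, 12, 5]
Tree (level-order array): [30, 26, 34, 12, None, 33, 35, 5, None, None, None, None, 37, None, None, None, 38]
Compute height bottom-up (empty subtree = -1):
  height(5) = 1 + max(-1, -1) = 0
  height(12) = 1 + max(0, -1) = 1
  height(26) = 1 + max(1, -1) = 2
  height(33) = 1 + max(-1, -1) = 0
  height(38) = 1 + max(-1, -1) = 0
  height(37) = 1 + max(-1, 0) = 1
  height(35) = 1 + max(-1, 1) = 2
  height(34) = 1 + max(0, 2) = 3
  height(30) = 1 + max(2, 3) = 4
Height = 4


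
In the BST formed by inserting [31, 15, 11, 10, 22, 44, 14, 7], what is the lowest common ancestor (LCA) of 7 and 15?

Tree insertion order: [31, 15, 11, 10, 22, 44, 14, 7]
Tree (level-order array): [31, 15, 44, 11, 22, None, None, 10, 14, None, None, 7]
In a BST, the LCA of p=7, q=15 is the first node v on the
root-to-leaf path with p <= v <= q (go left if both < v, right if both > v).
Walk from root:
  at 31: both 7 and 15 < 31, go left
  at 15: 7 <= 15 <= 15, this is the LCA
LCA = 15


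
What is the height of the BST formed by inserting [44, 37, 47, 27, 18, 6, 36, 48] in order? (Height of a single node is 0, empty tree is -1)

Insertion order: [44, 37, 47, 27, 18, 6, 36, 48]
Tree (level-order array): [44, 37, 47, 27, None, None, 48, 18, 36, None, None, 6]
Compute height bottom-up (empty subtree = -1):
  height(6) = 1 + max(-1, -1) = 0
  height(18) = 1 + max(0, -1) = 1
  height(36) = 1 + max(-1, -1) = 0
  height(27) = 1 + max(1, 0) = 2
  height(37) = 1 + max(2, -1) = 3
  height(48) = 1 + max(-1, -1) = 0
  height(47) = 1 + max(-1, 0) = 1
  height(44) = 1 + max(3, 1) = 4
Height = 4


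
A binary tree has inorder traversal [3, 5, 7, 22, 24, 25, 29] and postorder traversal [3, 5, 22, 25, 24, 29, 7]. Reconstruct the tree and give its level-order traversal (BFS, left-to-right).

Inorder:   [3, 5, 7, 22, 24, 25, 29]
Postorder: [3, 5, 22, 25, 24, 29, 7]
Algorithm: postorder visits root last, so walk postorder right-to-left;
each value is the root of the current inorder slice — split it at that
value, recurse on the right subtree first, then the left.
Recursive splits:
  root=7; inorder splits into left=[3, 5], right=[22, 24, 25, 29]
  root=29; inorder splits into left=[22, 24, 25], right=[]
  root=24; inorder splits into left=[22], right=[25]
  root=25; inorder splits into left=[], right=[]
  root=22; inorder splits into left=[], right=[]
  root=5; inorder splits into left=[3], right=[]
  root=3; inorder splits into left=[], right=[]
Reconstructed level-order: [7, 5, 29, 3, 24, 22, 25]


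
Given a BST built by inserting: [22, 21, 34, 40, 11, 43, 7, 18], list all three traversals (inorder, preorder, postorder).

Tree insertion order: [22, 21, 34, 40, 11, 43, 7, 18]
Tree (level-order array): [22, 21, 34, 11, None, None, 40, 7, 18, None, 43]
Inorder (L, root, R): [7, 11, 18, 21, 22, 34, 40, 43]
Preorder (root, L, R): [22, 21, 11, 7, 18, 34, 40, 43]
Postorder (L, R, root): [7, 18, 11, 21, 43, 40, 34, 22]


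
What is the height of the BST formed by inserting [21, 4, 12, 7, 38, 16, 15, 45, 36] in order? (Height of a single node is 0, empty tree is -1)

Insertion order: [21, 4, 12, 7, 38, 16, 15, 45, 36]
Tree (level-order array): [21, 4, 38, None, 12, 36, 45, 7, 16, None, None, None, None, None, None, 15]
Compute height bottom-up (empty subtree = -1):
  height(7) = 1 + max(-1, -1) = 0
  height(15) = 1 + max(-1, -1) = 0
  height(16) = 1 + max(0, -1) = 1
  height(12) = 1 + max(0, 1) = 2
  height(4) = 1 + max(-1, 2) = 3
  height(36) = 1 + max(-1, -1) = 0
  height(45) = 1 + max(-1, -1) = 0
  height(38) = 1 + max(0, 0) = 1
  height(21) = 1 + max(3, 1) = 4
Height = 4


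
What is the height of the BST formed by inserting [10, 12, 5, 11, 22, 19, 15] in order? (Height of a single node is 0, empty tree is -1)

Insertion order: [10, 12, 5, 11, 22, 19, 15]
Tree (level-order array): [10, 5, 12, None, None, 11, 22, None, None, 19, None, 15]
Compute height bottom-up (empty subtree = -1):
  height(5) = 1 + max(-1, -1) = 0
  height(11) = 1 + max(-1, -1) = 0
  height(15) = 1 + max(-1, -1) = 0
  height(19) = 1 + max(0, -1) = 1
  height(22) = 1 + max(1, -1) = 2
  height(12) = 1 + max(0, 2) = 3
  height(10) = 1 + max(0, 3) = 4
Height = 4


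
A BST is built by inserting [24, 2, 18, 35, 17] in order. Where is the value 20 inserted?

Starting tree (level order): [24, 2, 35, None, 18, None, None, 17]
Insertion path: 24 -> 2 -> 18
Result: insert 20 as right child of 18
Final tree (level order): [24, 2, 35, None, 18, None, None, 17, 20]


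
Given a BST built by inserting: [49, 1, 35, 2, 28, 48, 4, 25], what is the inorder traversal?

Tree insertion order: [49, 1, 35, 2, 28, 48, 4, 25]
Tree (level-order array): [49, 1, None, None, 35, 2, 48, None, 28, None, None, 4, None, None, 25]
Inorder traversal: [1, 2, 4, 25, 28, 35, 48, 49]


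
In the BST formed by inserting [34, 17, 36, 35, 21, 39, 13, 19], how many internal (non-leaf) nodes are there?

Tree built from: [34, 17, 36, 35, 21, 39, 13, 19]
Tree (level-order array): [34, 17, 36, 13, 21, 35, 39, None, None, 19]
Rule: An internal node has at least one child.
Per-node child counts:
  node 34: 2 child(ren)
  node 17: 2 child(ren)
  node 13: 0 child(ren)
  node 21: 1 child(ren)
  node 19: 0 child(ren)
  node 36: 2 child(ren)
  node 35: 0 child(ren)
  node 39: 0 child(ren)
Matching nodes: [34, 17, 21, 36]
Count of internal (non-leaf) nodes: 4


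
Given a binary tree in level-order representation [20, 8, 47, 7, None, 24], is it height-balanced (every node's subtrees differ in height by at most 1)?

Tree (level-order array): [20, 8, 47, 7, None, 24]
Definition: a tree is height-balanced if, at every node, |h(left) - h(right)| <= 1 (empty subtree has height -1).
Bottom-up per-node check:
  node 7: h_left=-1, h_right=-1, diff=0 [OK], height=0
  node 8: h_left=0, h_right=-1, diff=1 [OK], height=1
  node 24: h_left=-1, h_right=-1, diff=0 [OK], height=0
  node 47: h_left=0, h_right=-1, diff=1 [OK], height=1
  node 20: h_left=1, h_right=1, diff=0 [OK], height=2
All nodes satisfy the balance condition.
Result: Balanced


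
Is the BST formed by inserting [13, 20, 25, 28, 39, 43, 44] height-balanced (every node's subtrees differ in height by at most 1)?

Tree (level-order array): [13, None, 20, None, 25, None, 28, None, 39, None, 43, None, 44]
Definition: a tree is height-balanced if, at every node, |h(left) - h(right)| <= 1 (empty subtree has height -1).
Bottom-up per-node check:
  node 44: h_left=-1, h_right=-1, diff=0 [OK], height=0
  node 43: h_left=-1, h_right=0, diff=1 [OK], height=1
  node 39: h_left=-1, h_right=1, diff=2 [FAIL (|-1-1|=2 > 1)], height=2
  node 28: h_left=-1, h_right=2, diff=3 [FAIL (|-1-2|=3 > 1)], height=3
  node 25: h_left=-1, h_right=3, diff=4 [FAIL (|-1-3|=4 > 1)], height=4
  node 20: h_left=-1, h_right=4, diff=5 [FAIL (|-1-4|=5 > 1)], height=5
  node 13: h_left=-1, h_right=5, diff=6 [FAIL (|-1-5|=6 > 1)], height=6
Node 39 violates the condition: |-1 - 1| = 2 > 1.
Result: Not balanced


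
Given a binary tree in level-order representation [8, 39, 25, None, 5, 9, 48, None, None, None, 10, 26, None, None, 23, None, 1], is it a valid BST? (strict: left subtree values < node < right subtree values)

Level-order array: [8, 39, 25, None, 5, 9, 48, None, None, None, 10, 26, None, None, 23, None, 1]
Validate using subtree bounds (lo, hi): at each node, require lo < value < hi,
then recurse left with hi=value and right with lo=value.
Preorder trace (stopping at first violation):
  at node 8 with bounds (-inf, +inf): OK
  at node 39 with bounds (-inf, 8): VIOLATION
Node 39 violates its bound: not (-inf < 39 < 8).
Result: Not a valid BST


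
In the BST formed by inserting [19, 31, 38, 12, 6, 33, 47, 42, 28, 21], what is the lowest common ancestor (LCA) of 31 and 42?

Tree insertion order: [19, 31, 38, 12, 6, 33, 47, 42, 28, 21]
Tree (level-order array): [19, 12, 31, 6, None, 28, 38, None, None, 21, None, 33, 47, None, None, None, None, 42]
In a BST, the LCA of p=31, q=42 is the first node v on the
root-to-leaf path with p <= v <= q (go left if both < v, right if both > v).
Walk from root:
  at 19: both 31 and 42 > 19, go right
  at 31: 31 <= 31 <= 42, this is the LCA
LCA = 31


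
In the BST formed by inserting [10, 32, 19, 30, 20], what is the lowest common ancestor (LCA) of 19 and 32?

Tree insertion order: [10, 32, 19, 30, 20]
Tree (level-order array): [10, None, 32, 19, None, None, 30, 20]
In a BST, the LCA of p=19, q=32 is the first node v on the
root-to-leaf path with p <= v <= q (go left if both < v, right if both > v).
Walk from root:
  at 10: both 19 and 32 > 10, go right
  at 32: 19 <= 32 <= 32, this is the LCA
LCA = 32


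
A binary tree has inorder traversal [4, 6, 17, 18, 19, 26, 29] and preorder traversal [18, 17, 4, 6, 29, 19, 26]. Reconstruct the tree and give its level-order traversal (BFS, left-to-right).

Inorder:  [4, 6, 17, 18, 19, 26, 29]
Preorder: [18, 17, 4, 6, 29, 19, 26]
Algorithm: preorder visits root first, so consume preorder in order;
for each root, split the current inorder slice at that value into
left-subtree inorder and right-subtree inorder, then recurse.
Recursive splits:
  root=18; inorder splits into left=[4, 6, 17], right=[19, 26, 29]
  root=17; inorder splits into left=[4, 6], right=[]
  root=4; inorder splits into left=[], right=[6]
  root=6; inorder splits into left=[], right=[]
  root=29; inorder splits into left=[19, 26], right=[]
  root=19; inorder splits into left=[], right=[26]
  root=26; inorder splits into left=[], right=[]
Reconstructed level-order: [18, 17, 29, 4, 19, 6, 26]


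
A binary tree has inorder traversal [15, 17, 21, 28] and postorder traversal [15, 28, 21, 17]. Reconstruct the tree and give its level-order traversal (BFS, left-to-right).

Inorder:   [15, 17, 21, 28]
Postorder: [15, 28, 21, 17]
Algorithm: postorder visits root last, so walk postorder right-to-left;
each value is the root of the current inorder slice — split it at that
value, recurse on the right subtree first, then the left.
Recursive splits:
  root=17; inorder splits into left=[15], right=[21, 28]
  root=21; inorder splits into left=[], right=[28]
  root=28; inorder splits into left=[], right=[]
  root=15; inorder splits into left=[], right=[]
Reconstructed level-order: [17, 15, 21, 28]


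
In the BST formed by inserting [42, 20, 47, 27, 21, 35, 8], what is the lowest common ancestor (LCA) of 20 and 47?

Tree insertion order: [42, 20, 47, 27, 21, 35, 8]
Tree (level-order array): [42, 20, 47, 8, 27, None, None, None, None, 21, 35]
In a BST, the LCA of p=20, q=47 is the first node v on the
root-to-leaf path with p <= v <= q (go left if both < v, right if both > v).
Walk from root:
  at 42: 20 <= 42 <= 47, this is the LCA
LCA = 42


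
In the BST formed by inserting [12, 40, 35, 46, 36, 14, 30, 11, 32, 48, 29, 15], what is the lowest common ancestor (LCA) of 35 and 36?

Tree insertion order: [12, 40, 35, 46, 36, 14, 30, 11, 32, 48, 29, 15]
Tree (level-order array): [12, 11, 40, None, None, 35, 46, 14, 36, None, 48, None, 30, None, None, None, None, 29, 32, 15]
In a BST, the LCA of p=35, q=36 is the first node v on the
root-to-leaf path with p <= v <= q (go left if both < v, right if both > v).
Walk from root:
  at 12: both 35 and 36 > 12, go right
  at 40: both 35 and 36 < 40, go left
  at 35: 35 <= 35 <= 36, this is the LCA
LCA = 35


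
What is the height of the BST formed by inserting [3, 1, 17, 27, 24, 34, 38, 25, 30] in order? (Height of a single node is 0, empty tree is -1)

Insertion order: [3, 1, 17, 27, 24, 34, 38, 25, 30]
Tree (level-order array): [3, 1, 17, None, None, None, 27, 24, 34, None, 25, 30, 38]
Compute height bottom-up (empty subtree = -1):
  height(1) = 1 + max(-1, -1) = 0
  height(25) = 1 + max(-1, -1) = 0
  height(24) = 1 + max(-1, 0) = 1
  height(30) = 1 + max(-1, -1) = 0
  height(38) = 1 + max(-1, -1) = 0
  height(34) = 1 + max(0, 0) = 1
  height(27) = 1 + max(1, 1) = 2
  height(17) = 1 + max(-1, 2) = 3
  height(3) = 1 + max(0, 3) = 4
Height = 4


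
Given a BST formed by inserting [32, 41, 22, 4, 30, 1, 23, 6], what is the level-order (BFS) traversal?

Tree insertion order: [32, 41, 22, 4, 30, 1, 23, 6]
Tree (level-order array): [32, 22, 41, 4, 30, None, None, 1, 6, 23]
BFS from the root, enqueuing left then right child of each popped node:
  queue [32] -> pop 32, enqueue [22, 41], visited so far: [32]
  queue [22, 41] -> pop 22, enqueue [4, 30], visited so far: [32, 22]
  queue [41, 4, 30] -> pop 41, enqueue [none], visited so far: [32, 22, 41]
  queue [4, 30] -> pop 4, enqueue [1, 6], visited so far: [32, 22, 41, 4]
  queue [30, 1, 6] -> pop 30, enqueue [23], visited so far: [32, 22, 41, 4, 30]
  queue [1, 6, 23] -> pop 1, enqueue [none], visited so far: [32, 22, 41, 4, 30, 1]
  queue [6, 23] -> pop 6, enqueue [none], visited so far: [32, 22, 41, 4, 30, 1, 6]
  queue [23] -> pop 23, enqueue [none], visited so far: [32, 22, 41, 4, 30, 1, 6, 23]
Result: [32, 22, 41, 4, 30, 1, 6, 23]


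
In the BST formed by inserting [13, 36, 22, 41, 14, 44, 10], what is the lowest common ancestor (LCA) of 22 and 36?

Tree insertion order: [13, 36, 22, 41, 14, 44, 10]
Tree (level-order array): [13, 10, 36, None, None, 22, 41, 14, None, None, 44]
In a BST, the LCA of p=22, q=36 is the first node v on the
root-to-leaf path with p <= v <= q (go left if both < v, right if both > v).
Walk from root:
  at 13: both 22 and 36 > 13, go right
  at 36: 22 <= 36 <= 36, this is the LCA
LCA = 36


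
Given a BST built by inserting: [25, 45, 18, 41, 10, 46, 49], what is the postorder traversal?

Tree insertion order: [25, 45, 18, 41, 10, 46, 49]
Tree (level-order array): [25, 18, 45, 10, None, 41, 46, None, None, None, None, None, 49]
Postorder traversal: [10, 18, 41, 49, 46, 45, 25]


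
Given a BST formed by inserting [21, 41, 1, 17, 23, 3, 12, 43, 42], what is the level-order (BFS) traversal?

Tree insertion order: [21, 41, 1, 17, 23, 3, 12, 43, 42]
Tree (level-order array): [21, 1, 41, None, 17, 23, 43, 3, None, None, None, 42, None, None, 12]
BFS from the root, enqueuing left then right child of each popped node:
  queue [21] -> pop 21, enqueue [1, 41], visited so far: [21]
  queue [1, 41] -> pop 1, enqueue [17], visited so far: [21, 1]
  queue [41, 17] -> pop 41, enqueue [23, 43], visited so far: [21, 1, 41]
  queue [17, 23, 43] -> pop 17, enqueue [3], visited so far: [21, 1, 41, 17]
  queue [23, 43, 3] -> pop 23, enqueue [none], visited so far: [21, 1, 41, 17, 23]
  queue [43, 3] -> pop 43, enqueue [42], visited so far: [21, 1, 41, 17, 23, 43]
  queue [3, 42] -> pop 3, enqueue [12], visited so far: [21, 1, 41, 17, 23, 43, 3]
  queue [42, 12] -> pop 42, enqueue [none], visited so far: [21, 1, 41, 17, 23, 43, 3, 42]
  queue [12] -> pop 12, enqueue [none], visited so far: [21, 1, 41, 17, 23, 43, 3, 42, 12]
Result: [21, 1, 41, 17, 23, 43, 3, 42, 12]
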